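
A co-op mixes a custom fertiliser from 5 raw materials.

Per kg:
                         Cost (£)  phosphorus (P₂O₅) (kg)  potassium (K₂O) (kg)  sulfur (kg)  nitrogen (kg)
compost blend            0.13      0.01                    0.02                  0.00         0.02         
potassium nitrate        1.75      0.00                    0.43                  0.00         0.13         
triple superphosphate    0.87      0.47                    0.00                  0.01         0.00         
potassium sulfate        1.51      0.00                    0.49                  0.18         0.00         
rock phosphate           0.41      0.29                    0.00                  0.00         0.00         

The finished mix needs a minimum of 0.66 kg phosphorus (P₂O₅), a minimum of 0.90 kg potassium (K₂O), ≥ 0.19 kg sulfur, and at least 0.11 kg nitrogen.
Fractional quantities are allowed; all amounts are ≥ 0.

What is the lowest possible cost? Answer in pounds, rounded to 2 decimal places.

Set it up as a linear program. Let x1 = kg of compost blend, x2 = kg of potassium nitrate, x3 = kg of triple superphosphate, x4 = kg of potassium sulfate, x5 = kg of rock phosphate.
Minimise 0.13x1 + 1.75x2 + 0.87x3 + 1.51x4 + 0.41x5 subject to:
  0.01x1 + 0.47x3 + 0.29x5 ≥ 0.66   (phosphorus (P₂O₅))
  0.02x1 + 0.43x2 + 0.49x4 ≥ 0.9   (potassium (K₂O))
  0.01x3 + 0.18x4 ≥ 0.19   (sulfur)
  0.02x1 + 0.13x2 ≥ 0.11   (nitrogen)
  x1, x2, x3, x4, x5 ≥ 0.
The optimal basis is {compost blend, potassium sulfate, rock phosphate}; potassium nitrate, triple superphosphate drop out. There the phosphorus (P₂O₅), potassium (K₂O), nitrogen constraints are tight.
Solving gives x1 = 5.5, x4 = 1.612, x5 = 2.086.
Total cost: 0.13·5.5 + 1.51·1.612 + 0.41·2.086 = 4.0044.

£4.00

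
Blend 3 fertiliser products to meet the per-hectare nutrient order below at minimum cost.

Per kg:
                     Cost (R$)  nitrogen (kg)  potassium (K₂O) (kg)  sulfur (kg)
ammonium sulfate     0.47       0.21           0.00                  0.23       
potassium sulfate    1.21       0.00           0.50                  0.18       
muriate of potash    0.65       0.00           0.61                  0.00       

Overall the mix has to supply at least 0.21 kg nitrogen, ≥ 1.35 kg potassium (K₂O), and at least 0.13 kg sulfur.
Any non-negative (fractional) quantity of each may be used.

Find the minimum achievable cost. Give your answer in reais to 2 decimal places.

R$1.91

Let x1 = kg of ammonium sulfate, x2 = kg of potassium sulfate, x3 = kg of muriate of potash.
min 0.47x1 + 1.21x2 + 0.65x3 subject to:
  0.21x1 ≥ 0.21   (nitrogen)
  0.5x2 + 0.61x3 ≥ 1.35   (potassium (K₂O))
  0.23x1 + 0.18x2 ≥ 0.13   (sulfur)
  x1, x2, x3 ≥ 0.
At the optimum only ammonium sulfate, muriate of potash are positive (potassium sulfate = 0). Binding constraints: nitrogen and potassium (K₂O).
So ammonium sulfate = 1 kg, muriate of potash = 2.213 kg.
Cost = 0.47·1 + 0.65·2.213 = 1.9085.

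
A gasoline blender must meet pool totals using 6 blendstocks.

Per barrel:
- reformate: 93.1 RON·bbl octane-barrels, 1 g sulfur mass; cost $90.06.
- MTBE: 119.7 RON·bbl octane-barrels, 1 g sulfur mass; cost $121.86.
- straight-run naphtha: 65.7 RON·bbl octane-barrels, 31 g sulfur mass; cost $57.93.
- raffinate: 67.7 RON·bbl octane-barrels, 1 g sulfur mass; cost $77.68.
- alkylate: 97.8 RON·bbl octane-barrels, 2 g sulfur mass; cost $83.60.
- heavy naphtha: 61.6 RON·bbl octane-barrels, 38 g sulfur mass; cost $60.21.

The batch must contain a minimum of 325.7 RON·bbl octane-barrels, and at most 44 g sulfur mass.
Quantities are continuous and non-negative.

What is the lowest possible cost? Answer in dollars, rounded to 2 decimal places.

$278.41

Let x1 = barrels of reformate, x2 = barrels of MTBE, x3 = barrels of straight-run naphtha, x4 = barrels of raffinate, x5 = barrels of alkylate, x6 = barrels of heavy naphtha.
Minimise 90.06x1 + 121.86x2 + 57.93x3 + 77.68x4 + 83.6x5 + 60.21x6 subject to:
  93.1x1 + 119.7x2 + 65.7x3 + 67.7x4 + 97.8x5 + 61.6x6 ≥ 325.7   (octane-barrels)
  1x1 + 1x2 + 31x3 + 1x4 + 2x5 + 38x6 ≤ 44   (sulfur mass)
  x1, x2, x3, x4, x5, x6 ≥ 0.
The optimal basis is {alkylate}; reformate, MTBE, straight-run naphtha, raffinate, heavy naphtha drop out. The octane-barrels requirement is met with equality.
That vertex is x5 = 3.3303.
Objective = 83.6·3.3303 = 278.4131.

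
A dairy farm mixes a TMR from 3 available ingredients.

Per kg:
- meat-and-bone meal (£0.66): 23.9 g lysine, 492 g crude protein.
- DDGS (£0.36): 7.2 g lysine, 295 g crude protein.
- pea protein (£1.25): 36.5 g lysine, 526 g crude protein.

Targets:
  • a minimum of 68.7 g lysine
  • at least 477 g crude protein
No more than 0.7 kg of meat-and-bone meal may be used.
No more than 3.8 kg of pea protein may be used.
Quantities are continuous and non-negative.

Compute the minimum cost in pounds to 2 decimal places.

Set it up as a linear program. Let x1 = kg of meat-and-bone meal, x2 = kg of DDGS, x3 = kg of pea protein.
Minimise 0.66x1 + 0.36x2 + 1.25x3 s.t.:
  23.9x1 + 7.2x2 + 36.5x3 ≥ 68.7   (lysine)
  492x1 + 295x2 + 526x3 ≥ 477   (crude protein)
  x1 ≤ 0.7
  x3 ≤ 3.8
  x1, x2, x3 ≥ 0.
The optimal basis is {meat-and-bone meal, pea protein}; DDGS drops out. The lysine and the meat-and-bone meal cap requirements are met with equality.
That vertex is x1 = 0.7, x3 = 1.424.
Cost = 0.66·0.7 + 1.25·1.424 = 2.2420.

£2.24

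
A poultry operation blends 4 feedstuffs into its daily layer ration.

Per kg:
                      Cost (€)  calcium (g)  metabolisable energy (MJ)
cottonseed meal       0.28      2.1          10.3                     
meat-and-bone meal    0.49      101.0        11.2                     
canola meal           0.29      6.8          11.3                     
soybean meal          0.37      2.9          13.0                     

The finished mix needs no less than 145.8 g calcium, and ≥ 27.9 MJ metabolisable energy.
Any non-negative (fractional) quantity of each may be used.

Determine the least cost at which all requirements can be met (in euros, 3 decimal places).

Let x1 = kg of cottonseed meal, x2 = kg of meat-and-bone meal, x3 = kg of canola meal, x4 = kg of soybean meal.
Minimize 0.28x1 + 0.49x2 + 0.29x3 + 0.37x4 s.t.:
  2.1x1 + 101x2 + 6.8x3 + 2.9x4 ≥ 145.8   (calcium)
  10.3x1 + 11.2x2 + 11.3x3 + 13x4 ≥ 27.9   (metabolisable energy)
  x1, x2, x3, x4 ≥ 0.
The optimal basis is {meat-and-bone meal, canola meal}; cottonseed meal, soybean meal drop out. Binding constraints: calcium and metabolisable energy.
Optimal quantities: meat-and-bone meal = 1.369 kg, canola meal = 1.112 kg.
Objective = 0.49·1.369 + 0.29·1.112 = 0.99329.

€0.993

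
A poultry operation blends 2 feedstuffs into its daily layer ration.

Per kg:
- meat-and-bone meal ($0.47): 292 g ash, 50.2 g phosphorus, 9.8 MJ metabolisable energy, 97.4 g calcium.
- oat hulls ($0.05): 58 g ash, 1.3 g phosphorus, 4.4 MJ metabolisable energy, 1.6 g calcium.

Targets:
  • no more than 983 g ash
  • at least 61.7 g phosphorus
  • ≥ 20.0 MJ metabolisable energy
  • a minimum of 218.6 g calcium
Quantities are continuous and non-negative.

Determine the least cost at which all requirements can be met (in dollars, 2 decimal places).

Set it up as a linear program. Let x1 = kg of meat-and-bone meal, x2 = kg of oat hulls.
min 0.47x1 + 0.05x2 with:
  292x1 + 58x2 ≤ 983   (ash)
  50.2x1 + 1.3x2 ≥ 61.7   (phosphorus)
  9.8x1 + 4.4x2 ≥ 20   (metabolisable energy)
  97.4x1 + 1.6x2 ≥ 218.6   (calcium)
  x1, x2 ≥ 0.
At the optimum only meat-and-bone meal is positive (oat hulls = 0). There the calcium constraint is tight.
Optimal quantities: meat-and-bone meal = 2.244 kg.
Cost = 0.47·2.244 = 1.0547.

$1.05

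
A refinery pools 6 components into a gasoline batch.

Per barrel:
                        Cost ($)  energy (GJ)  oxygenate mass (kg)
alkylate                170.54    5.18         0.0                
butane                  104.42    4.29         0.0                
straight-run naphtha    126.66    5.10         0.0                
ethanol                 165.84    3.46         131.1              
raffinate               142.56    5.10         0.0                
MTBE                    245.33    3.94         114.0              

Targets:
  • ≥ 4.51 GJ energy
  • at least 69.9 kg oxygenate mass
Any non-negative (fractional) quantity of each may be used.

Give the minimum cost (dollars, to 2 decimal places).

$153.29

Let x1 = barrels of alkylate, x2 = barrels of butane, x3 = barrels of straight-run naphtha, x4 = barrels of ethanol, x5 = barrels of raffinate, x6 = barrels of MTBE.
Minimize 170.54x1 + 104.42x2 + 126.66x3 + 165.84x4 + 142.56x5 + 245.33x6 subject to:
  5.18x1 + 4.29x2 + 5.1x3 + 3.46x4 + 5.1x5 + 3.94x6 ≥ 4.51   (energy)
  131.1x4 + 114x6 ≥ 69.9   (oxygenate mass)
  x1, x2, x3, x4, x5, x6 ≥ 0.
The optimal basis is {butane, ethanol}; alkylate, straight-run naphtha, raffinate, MTBE drop out. There the energy and oxygenate mass constraints are tight.
That vertex is x2 = 0.62126, x4 = 0.53318.
Objective = 104.42·0.62126 + 165.84·0.53318 = 153.2945.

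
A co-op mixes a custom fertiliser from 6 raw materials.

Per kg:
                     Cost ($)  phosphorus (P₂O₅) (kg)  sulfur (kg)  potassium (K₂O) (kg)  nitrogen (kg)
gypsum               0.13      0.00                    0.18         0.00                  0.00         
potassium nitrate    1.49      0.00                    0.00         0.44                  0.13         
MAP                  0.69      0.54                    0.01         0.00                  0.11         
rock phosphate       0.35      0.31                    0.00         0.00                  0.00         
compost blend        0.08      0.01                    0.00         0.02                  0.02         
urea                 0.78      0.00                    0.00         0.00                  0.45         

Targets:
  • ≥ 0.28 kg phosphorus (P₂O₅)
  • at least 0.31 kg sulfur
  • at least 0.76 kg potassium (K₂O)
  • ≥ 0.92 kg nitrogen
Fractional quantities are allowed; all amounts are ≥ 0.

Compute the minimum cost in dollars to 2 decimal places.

Let x1 = kg of gypsum, x2 = kg of potassium nitrate, x3 = kg of MAP, x4 = kg of rock phosphate, x5 = kg of compost blend, x6 = kg of urea.
min 0.13x1 + 1.49x2 + 0.69x3 + 0.35x4 + 0.08x5 + 0.78x6 s.t.:
  0.54x3 + 0.31x4 + 0.01x5 ≥ 0.28   (phosphorus (P₂O₅))
  0.18x1 + 0.01x3 ≥ 0.31   (sulfur)
  0.44x2 + 0.02x5 ≥ 0.76   (potassium (K₂O))
  0.13x2 + 0.11x3 + 0.02x5 + 0.45x6 ≥ 0.92   (nitrogen)
  x1, x2, x3, x4, x5, x6 ≥ 0.
The cheapest feasible vertex uses only gypsum, compost blend, urea; potassium nitrate, MAP, rock phosphate are not used. There the sulfur, potassium (K₂O), nitrogen constraints are tight.
Solving gives x1 = 1.722, x5 = 38, x6 = 0.3556.
Cost = 0.13·1.722 + 0.08·38 + 0.78·0.3556 = 3.5412.

$3.54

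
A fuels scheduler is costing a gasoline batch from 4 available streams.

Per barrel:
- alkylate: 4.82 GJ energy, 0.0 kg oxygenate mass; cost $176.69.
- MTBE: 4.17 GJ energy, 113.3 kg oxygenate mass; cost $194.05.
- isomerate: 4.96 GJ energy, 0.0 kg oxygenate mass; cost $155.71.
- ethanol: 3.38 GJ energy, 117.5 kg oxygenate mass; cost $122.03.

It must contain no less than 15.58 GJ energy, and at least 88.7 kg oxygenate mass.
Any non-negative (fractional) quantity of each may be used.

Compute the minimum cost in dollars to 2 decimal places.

Let x1 = barrels of alkylate, x2 = barrels of MTBE, x3 = barrels of isomerate, x4 = barrels of ethanol.
Minimize 176.69x1 + 194.05x2 + 155.71x3 + 122.03x4 s.t.:
  4.82x1 + 4.17x2 + 4.96x3 + 3.38x4 ≥ 15.58   (energy)
  113.3x2 + 117.5x4 ≥ 88.7   (oxygenate mass)
  x1, x2, x3, x4 ≥ 0.
At the optimum only isomerate, ethanol are positive (alkylate, MTBE = 0). Binding constraints: energy and oxygenate mass.
Optimal quantities: isomerate = 2.6267 barrels, ethanol = 0.75489 barrels.
Cost = 155.71·2.6267 + 122.03·0.75489 = 501.1227.

$501.12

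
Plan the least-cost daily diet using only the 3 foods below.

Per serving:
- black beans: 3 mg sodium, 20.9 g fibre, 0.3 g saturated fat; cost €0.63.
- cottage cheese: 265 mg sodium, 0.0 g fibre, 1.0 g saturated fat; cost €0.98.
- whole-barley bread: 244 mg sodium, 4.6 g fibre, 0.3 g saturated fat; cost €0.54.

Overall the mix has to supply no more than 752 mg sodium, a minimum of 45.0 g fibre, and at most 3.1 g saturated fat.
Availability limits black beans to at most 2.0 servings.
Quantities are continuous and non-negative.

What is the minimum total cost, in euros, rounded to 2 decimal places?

€1.64

Let x1 = servings of black beans, x2 = servings of cottage cheese, x3 = servings of whole-barley bread.
Minimize 0.63x1 + 0.98x2 + 0.54x3 with:
  3x1 + 265x2 + 244x3 ≤ 752   (sodium)
  20.9x1 + 4.6x3 ≥ 45   (fibre)
  0.3x1 + 1x2 + 0.3x3 ≤ 3.1   (saturated fat)
  x1 ≤ 2
  x1, x2, x3 ≥ 0.
The cheapest feasible vertex uses only black beans, whole-barley bread; cottage cheese is not used. There the fibre and the black beans cap constraints are tight.
That vertex is x1 = 2, x3 = 0.6957.
Cost = 0.63·2 + 0.54·0.6957 = 1.6357.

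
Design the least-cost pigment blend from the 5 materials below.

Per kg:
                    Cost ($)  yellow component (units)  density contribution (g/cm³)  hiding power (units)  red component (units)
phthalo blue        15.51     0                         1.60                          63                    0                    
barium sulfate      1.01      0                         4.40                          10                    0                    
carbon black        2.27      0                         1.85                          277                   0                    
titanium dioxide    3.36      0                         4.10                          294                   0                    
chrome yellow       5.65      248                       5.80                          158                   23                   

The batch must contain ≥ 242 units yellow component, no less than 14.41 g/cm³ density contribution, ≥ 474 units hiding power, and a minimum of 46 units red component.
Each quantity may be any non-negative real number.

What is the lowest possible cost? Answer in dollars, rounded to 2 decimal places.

This is a linear program. Let x1 = kg of phthalo blue, x2 = kg of barium sulfate, x3 = kg of carbon black, x4 = kg of titanium dioxide, x5 = kg of chrome yellow.
min 15.51x1 + 1.01x2 + 2.27x3 + 3.36x4 + 5.65x5 subject to:
  248x5 ≥ 242   (yellow component)
  1.6x1 + 4.4x2 + 1.85x3 + 4.1x4 + 5.8x5 ≥ 14.41   (density contribution)
  63x1 + 10x2 + 277x3 + 294x4 + 158x5 ≥ 474   (hiding power)
  23x5 ≥ 46   (red component)
  x1, x2, x3, x4, x5 ≥ 0.
At the optimum only barium sulfate, carbon black, chrome yellow are positive (phthalo blue, titanium dioxide = 0). Binding constraints: density contribution, hiding power, red component.
That vertex is x2 = 0.405, x3 = 0.5558, x5 = 2.
Hence cost = 1.01·0.405 + 2.27·0.5558 + 5.65·2 = $12.9707.

$12.97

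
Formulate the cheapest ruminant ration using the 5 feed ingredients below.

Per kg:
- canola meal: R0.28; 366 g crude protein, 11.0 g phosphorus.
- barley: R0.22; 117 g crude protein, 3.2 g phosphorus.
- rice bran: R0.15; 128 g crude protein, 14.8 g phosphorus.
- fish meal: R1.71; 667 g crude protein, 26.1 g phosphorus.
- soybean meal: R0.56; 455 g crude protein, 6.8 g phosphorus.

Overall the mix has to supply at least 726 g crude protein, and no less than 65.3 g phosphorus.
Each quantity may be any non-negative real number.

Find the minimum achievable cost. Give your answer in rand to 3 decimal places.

R0.762

Treat it as an LP. Let x1 = kg of canola meal, x2 = kg of barley, x3 = kg of rice bran, x4 = kg of fish meal, x5 = kg of soybean meal.
min 0.28x1 + 0.22x2 + 0.15x3 + 1.71x4 + 0.56x5 subject to:
  366x1 + 117x2 + 128x3 + 667x4 + 455x5 ≥ 726   (crude protein)
  11x1 + 3.2x2 + 14.8x3 + 26.1x4 + 6.8x5 ≥ 65.3   (phosphorus)
  x1, x2, x3, x4, x5 ≥ 0.
The minimum-cost mix takes nothing from barley, fish meal, soybean meal — only canola meal, rice bran. There the crude protein and phosphorus constraints are tight.
Solving gives x1 = 0.5953, x3 = 3.97.
Objective = 0.28·0.5953 + 0.15·3.97 = 0.76218.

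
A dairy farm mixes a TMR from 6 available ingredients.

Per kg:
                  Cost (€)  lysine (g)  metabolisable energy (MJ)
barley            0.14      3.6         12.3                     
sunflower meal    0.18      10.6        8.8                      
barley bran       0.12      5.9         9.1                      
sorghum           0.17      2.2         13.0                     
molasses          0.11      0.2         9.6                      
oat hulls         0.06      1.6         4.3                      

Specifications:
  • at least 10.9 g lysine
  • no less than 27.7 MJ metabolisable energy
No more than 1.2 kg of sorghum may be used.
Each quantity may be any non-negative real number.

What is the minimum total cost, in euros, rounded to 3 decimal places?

Set it up as a linear program. Let x1 = kg of barley, x2 = kg of sunflower meal, x3 = kg of barley bran, x4 = kg of sorghum, x5 = kg of molasses, x6 = kg of oat hulls.
Minimise 0.14x1 + 0.18x2 + 0.12x3 + 0.17x4 + 0.11x5 + 0.06x6 subject to:
  3.6x1 + 10.6x2 + 5.9x3 + 2.2x4 + 0.2x5 + 1.6x6 ≥ 10.9   (lysine)
  12.3x1 + 8.8x2 + 9.1x3 + 13x4 + 9.6x5 + 4.3x6 ≥ 27.7   (metabolisable energy)
  x4 ≤ 1.2
  x1, x2, x3, x4, x5, x6 ≥ 0.
The minimum-cost mix takes nothing from sunflower meal, sorghum, molasses, oat hulls — only barley, barley bran. Binding constraints: lysine and metabolisable energy.
Solving gives x1 = 1.614, x3 = 0.8628.
Objective = 0.14·1.614 + 0.12·0.8628 = 0.329496.

€0.329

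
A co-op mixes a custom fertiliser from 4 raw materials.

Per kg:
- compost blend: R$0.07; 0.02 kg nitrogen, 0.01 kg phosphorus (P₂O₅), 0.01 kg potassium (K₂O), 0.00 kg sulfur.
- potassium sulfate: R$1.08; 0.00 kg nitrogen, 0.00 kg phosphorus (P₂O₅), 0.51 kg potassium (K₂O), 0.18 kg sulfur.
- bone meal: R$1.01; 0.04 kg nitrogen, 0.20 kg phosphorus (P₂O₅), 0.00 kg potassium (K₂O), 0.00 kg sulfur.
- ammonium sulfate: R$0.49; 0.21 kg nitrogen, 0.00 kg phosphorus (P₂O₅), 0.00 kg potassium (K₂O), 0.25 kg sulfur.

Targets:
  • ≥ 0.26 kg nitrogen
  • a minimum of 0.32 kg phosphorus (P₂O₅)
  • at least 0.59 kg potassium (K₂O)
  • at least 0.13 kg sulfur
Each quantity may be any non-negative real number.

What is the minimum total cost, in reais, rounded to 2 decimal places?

Treat it as an LP. Let x1 = kg of compost blend, x2 = kg of potassium sulfate, x3 = kg of bone meal, x4 = kg of ammonium sulfate.
Minimize 0.07x1 + 1.08x2 + 1.01x3 + 0.49x4 subject to:
  0.02x1 + 0.04x3 + 0.21x4 ≥ 0.26   (nitrogen)
  0.01x1 + 0.2x3 ≥ 0.32   (phosphorus (P₂O₅))
  0.01x1 + 0.51x2 ≥ 0.59   (potassium (K₂O))
  0.18x2 + 0.25x4 ≥ 0.13   (sulfur)
  x1, x2, x3, x4 ≥ 0.
The minimum-cost mix takes nothing from ammonium sulfate — only compost blend, potassium sulfate, bone meal. There the phosphorus (P₂O₅), potassium (K₂O), sulfur constraints are tight.
Solving gives x1 = 22.17, x2 = 0.7222, x3 = 0.4917.
Hence cost = 0.07·22.17 + 1.08·0.7222 + 1.01·0.4917 = R$2.8285.

R$2.83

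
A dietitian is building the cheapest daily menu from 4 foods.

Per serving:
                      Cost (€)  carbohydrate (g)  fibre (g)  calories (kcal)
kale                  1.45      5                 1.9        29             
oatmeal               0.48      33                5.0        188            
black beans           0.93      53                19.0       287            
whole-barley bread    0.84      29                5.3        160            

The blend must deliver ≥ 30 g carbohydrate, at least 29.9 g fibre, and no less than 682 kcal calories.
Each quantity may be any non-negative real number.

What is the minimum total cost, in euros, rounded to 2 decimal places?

Set it up as a linear program. Let x1 = servings of kale, x2 = servings of oatmeal, x3 = servings of black beans, x4 = servings of whole-barley bread.
min 1.45x1 + 0.48x2 + 0.93x3 + 0.84x4 subject to:
  5x1 + 33x2 + 53x3 + 29x4 ≥ 30   (carbohydrate)
  1.9x1 + 5x2 + 19x3 + 5.3x4 ≥ 29.9   (fibre)
  29x1 + 188x2 + 287x3 + 160x4 ≥ 682   (calories)
  x1, x2, x3, x4 ≥ 0.
The minimum-cost mix takes nothing from kale, whole-barley bread — only oatmeal, black beans. The fibre and calories requirements are met with equality.
So oatmeal = 2.048 servings, black beans = 1.035 servings.
Objective = 0.48·2.048 + 0.93·1.035 = 1.9456.

€1.95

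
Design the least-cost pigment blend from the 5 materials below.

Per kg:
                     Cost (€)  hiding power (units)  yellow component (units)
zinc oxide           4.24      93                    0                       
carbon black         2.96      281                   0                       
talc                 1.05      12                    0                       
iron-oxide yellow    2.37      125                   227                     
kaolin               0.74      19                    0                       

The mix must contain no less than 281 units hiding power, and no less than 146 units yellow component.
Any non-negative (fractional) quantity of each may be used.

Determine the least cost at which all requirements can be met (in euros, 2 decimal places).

Let x1 = kg of zinc oxide, x2 = kg of carbon black, x3 = kg of talc, x4 = kg of iron-oxide yellow, x5 = kg of kaolin.
min 4.24x1 + 2.96x2 + 1.05x3 + 2.37x4 + 0.74x5 with:
  93x1 + 281x2 + 12x3 + 125x4 + 19x5 ≥ 281   (hiding power)
  227x4 ≥ 146   (yellow component)
  x1, x2, x3, x4, x5 ≥ 0.
The optimal basis is {carbon black, iron-oxide yellow}; zinc oxide, talc, kaolin drop out. There the hiding power and yellow component constraints are tight.
So carbon black = 0.7139 kg, iron-oxide yellow = 0.6432 kg.
Total cost: 2.96·0.7139 + 2.37·0.6432 = 3.6375.

€3.64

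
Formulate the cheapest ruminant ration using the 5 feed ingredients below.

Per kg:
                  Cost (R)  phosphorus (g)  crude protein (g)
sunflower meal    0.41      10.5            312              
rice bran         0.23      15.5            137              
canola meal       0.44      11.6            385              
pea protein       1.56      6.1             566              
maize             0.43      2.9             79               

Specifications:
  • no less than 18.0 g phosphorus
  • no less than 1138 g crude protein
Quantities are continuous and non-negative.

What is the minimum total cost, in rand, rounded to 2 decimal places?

Treat it as an LP. Let x1 = kg of sunflower meal, x2 = kg of rice bran, x3 = kg of canola meal, x4 = kg of pea protein, x5 = kg of maize.
Minimize 0.41x1 + 0.23x2 + 0.44x3 + 1.56x4 + 0.43x5 s.t.:
  10.5x1 + 15.5x2 + 11.6x3 + 6.1x4 + 2.9x5 ≥ 18   (phosphorus)
  312x1 + 137x2 + 385x3 + 566x4 + 79x5 ≥ 1138   (crude protein)
  x1, x2, x3, x4, x5 ≥ 0.
The minimum-cost mix takes nothing from sunflower meal, rice bran, pea protein, maize — only canola meal. The crude protein requirement is met with equality.
Solving gives x3 = 2.956.
Hence cost = 0.44·2.956 = R1.3006.

R1.30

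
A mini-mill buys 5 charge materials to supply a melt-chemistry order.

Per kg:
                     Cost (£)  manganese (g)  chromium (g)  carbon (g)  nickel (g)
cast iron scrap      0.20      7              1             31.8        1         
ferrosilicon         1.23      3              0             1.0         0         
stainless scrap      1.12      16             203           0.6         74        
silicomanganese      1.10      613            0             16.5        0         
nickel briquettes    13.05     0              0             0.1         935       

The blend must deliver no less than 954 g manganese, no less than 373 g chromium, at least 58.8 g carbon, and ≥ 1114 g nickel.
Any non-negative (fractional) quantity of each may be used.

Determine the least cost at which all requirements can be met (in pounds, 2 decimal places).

Treat it as an LP. Let x1 = kg of cast iron scrap, x2 = kg of ferrosilicon, x3 = kg of stainless scrap, x4 = kg of silicomanganese, x5 = kg of nickel briquettes.
min 0.2x1 + 1.23x2 + 1.12x3 + 1.1x4 + 13.05x5 with:
  7x1 + 3x2 + 16x3 + 613x4 ≥ 954   (manganese)
  1x1 + 203x3 ≥ 373   (chromium)
  31.8x1 + 1x2 + 0.6x3 + 16.5x4 + 0.1x5 ≥ 58.8   (carbon)
  1x1 + 74x3 + 935x5 ≥ 1114   (nickel)
  x1, x2, x3, x4, x5 ≥ 0.
The minimum-cost mix takes nothing from ferrosilicon — only cast iron scrap, stainless scrap, silicomanganese, nickel briquettes. The manganese, chromium, carbon, nickel requirements are met with equality.
Solving gives x1 = 1.0346, x3 = 1.8323, x4 = 1.4966, x5 = 1.0453.
Hence cost = 0.2·1.0346 + 1.12·1.8323 + 1.1·1.4966 + 13.05·1.0453 = £17.5465.

£17.55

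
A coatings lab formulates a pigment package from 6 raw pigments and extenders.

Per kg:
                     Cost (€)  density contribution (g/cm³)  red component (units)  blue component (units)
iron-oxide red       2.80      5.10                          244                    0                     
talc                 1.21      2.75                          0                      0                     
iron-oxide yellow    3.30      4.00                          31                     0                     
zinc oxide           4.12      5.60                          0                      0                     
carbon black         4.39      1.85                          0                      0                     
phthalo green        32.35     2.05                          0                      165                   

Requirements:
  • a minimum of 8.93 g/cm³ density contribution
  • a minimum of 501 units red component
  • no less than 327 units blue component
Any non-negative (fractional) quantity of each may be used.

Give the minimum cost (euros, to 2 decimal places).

€69.86

Treat it as an LP. Let x1 = kg of iron-oxide red, x2 = kg of talc, x3 = kg of iron-oxide yellow, x4 = kg of zinc oxide, x5 = kg of carbon black, x6 = kg of phthalo green.
Minimize 2.8x1 + 1.21x2 + 3.3x3 + 4.12x4 + 4.39x5 + 32.35x6 s.t.:
  5.1x1 + 2.75x2 + 4x3 + 5.6x4 + 1.85x5 + 2.05x6 ≥ 8.93   (density contribution)
  244x1 + 31x3 ≥ 501   (red component)
  165x6 ≥ 327   (blue component)
  x1, x2, x3, x4, x5, x6 ≥ 0.
At the optimum only iron-oxide red, phthalo green are positive (talc, iron-oxide yellow, zinc oxide, carbon black = 0). Binding constraints: red component and blue component.
That vertex is x1 = 2.0533, x6 = 1.9818.
Total cost: 2.8·2.0533 + 32.35·1.9818 = 69.8605.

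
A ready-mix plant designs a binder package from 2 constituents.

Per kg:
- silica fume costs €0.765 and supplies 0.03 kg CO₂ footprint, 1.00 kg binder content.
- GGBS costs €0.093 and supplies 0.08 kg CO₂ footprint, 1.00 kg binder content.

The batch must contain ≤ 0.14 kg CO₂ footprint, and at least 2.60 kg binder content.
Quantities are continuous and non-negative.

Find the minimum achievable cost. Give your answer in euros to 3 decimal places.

€1.156

Treat it as an LP. Let x1 = kg of silica fume, x2 = kg of GGBS.
Minimise 0.765x1 + 0.093x2 with:
  0.03x1 + 0.08x2 ≤ 0.14   (CO₂ footprint)
  1x1 + 1x2 ≥ 2.6   (binder content)
  x1, x2 ≥ 0.
Both inputs are positive at the optimum. The CO₂ footprint and binder content requirements are met with equality.
So silica fume = 1.36 kg, GGBS = 1.24 kg.
Cost = 0.765·1.36 + 0.093·1.24 = 1.15572.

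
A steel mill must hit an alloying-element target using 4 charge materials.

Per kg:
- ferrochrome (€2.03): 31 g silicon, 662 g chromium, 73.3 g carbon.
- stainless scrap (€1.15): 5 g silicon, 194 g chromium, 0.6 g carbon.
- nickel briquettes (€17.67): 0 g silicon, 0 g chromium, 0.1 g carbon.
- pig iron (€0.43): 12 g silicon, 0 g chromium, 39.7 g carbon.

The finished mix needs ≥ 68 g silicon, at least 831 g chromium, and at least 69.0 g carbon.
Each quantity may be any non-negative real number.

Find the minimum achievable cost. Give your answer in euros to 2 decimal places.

Let x1 = kg of ferrochrome, x2 = kg of stainless scrap, x3 = kg of nickel briquettes, x4 = kg of pig iron.
min 2.03x1 + 1.15x2 + 17.67x3 + 0.43x4 with:
  31x1 + 5x2 + 12x4 ≥ 68   (silicon)
  662x1 + 194x2 ≥ 831   (chromium)
  73.3x1 + 0.6x2 + 0.1x3 + 39.7x4 ≥ 69   (carbon)
  x1, x2, x3, x4 ≥ 0.
The optimal basis is {ferrochrome, pig iron}; stainless scrap, nickel briquettes drop out. There the silicon and chromium constraints are tight.
Solving gives x1 = 1.255, x4 = 2.424.
Cost = 2.03·1.255 + 0.43·2.424 = 3.5900.

€3.59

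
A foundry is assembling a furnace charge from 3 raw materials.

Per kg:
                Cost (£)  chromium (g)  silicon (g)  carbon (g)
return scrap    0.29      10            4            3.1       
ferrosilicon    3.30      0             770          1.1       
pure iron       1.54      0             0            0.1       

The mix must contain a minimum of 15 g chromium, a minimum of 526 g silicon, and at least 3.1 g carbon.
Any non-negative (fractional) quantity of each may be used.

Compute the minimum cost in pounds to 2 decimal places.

Set it up as a linear program. Let x1 = kg of return scrap, x2 = kg of ferrosilicon, x3 = kg of pure iron.
Minimize 0.29x1 + 3.3x2 + 1.54x3 with:
  10x1 ≥ 15   (chromium)
  4x1 + 770x2 ≥ 526   (silicon)
  3.1x1 + 1.1x2 + 0.1x3 ≥ 3.1   (carbon)
  x1, x2, x3 ≥ 0.
The optimal basis is {return scrap, ferrosilicon}; pure iron drops out. The chromium and silicon requirements are met with equality.
So return scrap = 1.5 kg, ferrosilicon = 0.6753 kg.
Hence cost = 0.29·1.5 + 3.3·0.6753 = £2.6635.

£2.66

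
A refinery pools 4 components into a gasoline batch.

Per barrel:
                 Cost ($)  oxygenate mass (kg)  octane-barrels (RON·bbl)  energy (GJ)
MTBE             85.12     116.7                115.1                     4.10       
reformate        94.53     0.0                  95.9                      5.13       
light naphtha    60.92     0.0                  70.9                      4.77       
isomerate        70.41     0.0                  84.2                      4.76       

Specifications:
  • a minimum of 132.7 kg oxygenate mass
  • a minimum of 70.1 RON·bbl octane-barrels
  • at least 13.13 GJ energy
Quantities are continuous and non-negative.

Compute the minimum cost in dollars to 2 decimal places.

$204.94

Let x1 = barrels of MTBE, x2 = barrels of reformate, x3 = barrels of light naphtha, x4 = barrels of isomerate.
Minimise 85.12x1 + 94.53x2 + 60.92x3 + 70.41x4 subject to:
  116.7x1 ≥ 132.7   (oxygenate mass)
  115.1x1 + 95.9x2 + 70.9x3 + 84.2x4 ≥ 70.1   (octane-barrels)
  4.1x1 + 5.13x2 + 4.77x3 + 4.76x4 ≥ 13.13   (energy)
  x1, x2, x3, x4 ≥ 0.
The minimum-cost mix takes nothing from reformate, isomerate — only MTBE, light naphtha. The oxygenate mass and energy requirements are met with equality.
Optimal quantities: MTBE = 1.1371 barrels, light naphtha = 1.7752 barrels.
Cost = 85.12·1.1371 + 60.92·1.7752 = 204.9351.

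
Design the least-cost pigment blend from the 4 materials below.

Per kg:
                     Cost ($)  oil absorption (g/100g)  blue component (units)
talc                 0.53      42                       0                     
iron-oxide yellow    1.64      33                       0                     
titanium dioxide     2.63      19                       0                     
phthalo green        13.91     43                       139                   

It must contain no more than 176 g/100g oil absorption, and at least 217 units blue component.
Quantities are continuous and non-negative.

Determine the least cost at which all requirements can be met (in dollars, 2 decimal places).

This is a linear program. Let x1 = kg of talc, x2 = kg of iron-oxide yellow, x3 = kg of titanium dioxide, x4 = kg of phthalo green.
Minimise 0.53x1 + 1.64x2 + 2.63x3 + 13.91x4 s.t.:
  42x1 + 33x2 + 19x3 + 43x4 ≤ 176   (oil absorption)
  139x4 ≥ 217   (blue component)
  x1, x2, x3, x4 ≥ 0.
At the optimum only phthalo green is positive (talc, iron-oxide yellow, titanium dioxide = 0). There the blue component constraint is tight.
Solving gives x4 = 1.5612.
Cost = 13.91·1.5612 = 21.7163.

$21.72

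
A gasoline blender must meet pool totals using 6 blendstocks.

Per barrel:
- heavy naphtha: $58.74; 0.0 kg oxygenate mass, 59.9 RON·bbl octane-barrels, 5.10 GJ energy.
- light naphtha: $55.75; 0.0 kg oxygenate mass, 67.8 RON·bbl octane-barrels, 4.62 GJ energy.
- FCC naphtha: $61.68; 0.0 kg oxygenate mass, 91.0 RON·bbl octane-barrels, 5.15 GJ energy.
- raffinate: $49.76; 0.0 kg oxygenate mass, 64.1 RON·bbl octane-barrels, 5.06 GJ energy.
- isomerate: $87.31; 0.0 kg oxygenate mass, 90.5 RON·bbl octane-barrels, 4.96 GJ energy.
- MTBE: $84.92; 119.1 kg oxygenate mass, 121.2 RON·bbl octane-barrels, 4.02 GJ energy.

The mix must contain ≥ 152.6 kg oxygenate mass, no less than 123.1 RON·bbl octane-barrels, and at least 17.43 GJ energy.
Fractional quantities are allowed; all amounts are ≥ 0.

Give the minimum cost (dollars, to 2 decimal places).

Set it up as a linear program. Let x1 = barrels of heavy naphtha, x2 = barrels of light naphtha, x3 = barrels of FCC naphtha, x4 = barrels of raffinate, x5 = barrels of isomerate, x6 = barrels of MTBE.
Minimize 58.74x1 + 55.75x2 + 61.68x3 + 49.76x4 + 87.31x5 + 84.92x6 s.t.:
  119.1x6 ≥ 152.6   (oxygenate mass)
  59.9x1 + 67.8x2 + 91x3 + 64.1x4 + 90.5x5 + 121.2x6 ≥ 123.1   (octane-barrels)
  5.1x1 + 4.62x2 + 5.15x3 + 5.06x4 + 4.96x5 + 4.02x6 ≥ 17.43   (energy)
  x1, x2, x3, x4, x5, x6 ≥ 0.
The cheapest feasible vertex uses only raffinate, MTBE; heavy naphtha, light naphtha, FCC naphtha, isomerate are not used. The oxygenate mass and energy requirements are met with equality.
Solving gives x4 = 2.4267, x6 = 1.2813.
Total cost: 49.76·2.4267 + 84.92·1.2813 = 229.5606.

$229.56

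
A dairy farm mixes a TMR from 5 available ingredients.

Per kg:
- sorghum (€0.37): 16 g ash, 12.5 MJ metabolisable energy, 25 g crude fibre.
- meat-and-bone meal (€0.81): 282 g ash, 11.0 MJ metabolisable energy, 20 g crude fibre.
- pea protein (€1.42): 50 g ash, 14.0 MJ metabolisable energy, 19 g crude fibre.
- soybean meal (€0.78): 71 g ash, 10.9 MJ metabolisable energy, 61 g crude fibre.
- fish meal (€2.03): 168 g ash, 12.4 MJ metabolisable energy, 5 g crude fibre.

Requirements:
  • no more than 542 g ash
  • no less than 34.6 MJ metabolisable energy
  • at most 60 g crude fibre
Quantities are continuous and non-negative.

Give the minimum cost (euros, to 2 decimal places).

€1.80

Let x1 = kg of sorghum, x2 = kg of meat-and-bone meal, x3 = kg of pea protein, x4 = kg of soybean meal, x5 = kg of fish meal.
Minimise 0.37x1 + 0.81x2 + 1.42x3 + 0.78x4 + 2.03x5 s.t.:
  16x1 + 282x2 + 50x3 + 71x4 + 168x5 ≤ 542   (ash)
  12.5x1 + 11x2 + 14x3 + 10.9x4 + 12.4x5 ≥ 34.6   (metabolisable energy)
  25x1 + 20x2 + 19x3 + 61x4 + 5x5 ≤ 60   (crude fibre)
  x1, x2, x3, x4, x5 ≥ 0.
The optimal basis is {sorghum, fish meal}; meat-and-bone meal, pea protein, soybean meal drop out. There the metabolisable energy and crude fibre constraints are tight.
Optimal quantities: sorghum = 2.307 kg, fish meal = 0.4646 kg.
Cost = 0.37·2.307 + 2.03·0.4646 = 1.7967.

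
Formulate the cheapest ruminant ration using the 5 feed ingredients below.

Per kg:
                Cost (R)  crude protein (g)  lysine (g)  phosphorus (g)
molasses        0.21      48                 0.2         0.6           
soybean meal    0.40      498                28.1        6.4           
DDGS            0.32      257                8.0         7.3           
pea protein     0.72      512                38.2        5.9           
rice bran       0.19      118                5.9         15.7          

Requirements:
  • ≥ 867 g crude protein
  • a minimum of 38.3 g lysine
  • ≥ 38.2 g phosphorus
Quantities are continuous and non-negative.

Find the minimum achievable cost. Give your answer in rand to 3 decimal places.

Let x1 = kg of molasses, x2 = kg of soybean meal, x3 = kg of DDGS, x4 = kg of pea protein, x5 = kg of rice bran.
Minimize 0.21x1 + 0.4x2 + 0.32x3 + 0.72x4 + 0.19x5 s.t.:
  48x1 + 498x2 + 257x3 + 512x4 + 118x5 ≥ 867   (crude protein)
  0.2x1 + 28.1x2 + 8x3 + 38.2x4 + 5.9x5 ≥ 38.3   (lysine)
  0.6x1 + 6.4x2 + 7.3x3 + 5.9x4 + 15.7x5 ≥ 38.2   (phosphorus)
  x1, x2, x3, x4, x5 ≥ 0.
The cheapest feasible vertex uses only soybean meal, rice bran; molasses, DDGS, pea protein are not used. Binding constraints: crude protein and phosphorus.
That vertex is x2 = 1.289, x5 = 1.908.
Objective = 0.4·1.289 + 0.19·1.908 = 0.87812.

R0.878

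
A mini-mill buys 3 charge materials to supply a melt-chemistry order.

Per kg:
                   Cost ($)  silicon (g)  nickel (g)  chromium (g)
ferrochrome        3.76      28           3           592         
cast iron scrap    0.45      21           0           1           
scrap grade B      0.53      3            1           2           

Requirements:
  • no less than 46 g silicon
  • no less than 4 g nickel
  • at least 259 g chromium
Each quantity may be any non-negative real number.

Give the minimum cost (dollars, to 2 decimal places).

This is a linear program. Let x1 = kg of ferrochrome, x2 = kg of cast iron scrap, x3 = kg of scrap grade B.
Minimize 3.76x1 + 0.45x2 + 0.53x3 with:
  28x1 + 21x2 + 3x3 ≥ 46   (silicon)
  3x1 + 1x3 ≥ 4   (nickel)
  592x1 + 1x2 + 2x3 ≥ 259   (chromium)
  x1, x2, x3 ≥ 0.
All 3 inputs are positive at the optimum. The silicon, nickel, chromium requirements are met with equality.
So ferrochrome = 0.4262 kg, cast iron scrap = 1.233 kg, scrap grade B = 2.721 kg.
Cost = 3.76·0.4262 + 0.45·1.233 + 0.53·2.721 = 3.5995.

$3.60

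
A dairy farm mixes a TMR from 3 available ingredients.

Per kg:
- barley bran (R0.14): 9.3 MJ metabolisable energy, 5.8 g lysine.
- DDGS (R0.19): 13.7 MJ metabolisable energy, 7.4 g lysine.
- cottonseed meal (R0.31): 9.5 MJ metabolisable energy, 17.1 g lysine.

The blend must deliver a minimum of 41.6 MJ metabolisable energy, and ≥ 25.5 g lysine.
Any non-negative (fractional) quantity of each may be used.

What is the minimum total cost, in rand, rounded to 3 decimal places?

Treat it as an LP. Let x1 = kg of barley bran, x2 = kg of DDGS, x3 = kg of cottonseed meal.
Minimize 0.14x1 + 0.19x2 + 0.31x3 with:
  9.3x1 + 13.7x2 + 9.5x3 ≥ 41.6   (metabolisable energy)
  5.8x1 + 7.4x2 + 17.1x3 ≥ 25.5   (lysine)
  x1, x2, x3 ≥ 0.
The minimum-cost mix takes nothing from cottonseed meal — only barley bran, DDGS. There the metabolisable energy and lysine constraints are tight.
Optimal quantities: barley bran = 3.901 kg, DDGS = 0.3882 kg.
Hence cost = 0.14·3.901 + 0.19·0.3882 = R0.61990.

R0.620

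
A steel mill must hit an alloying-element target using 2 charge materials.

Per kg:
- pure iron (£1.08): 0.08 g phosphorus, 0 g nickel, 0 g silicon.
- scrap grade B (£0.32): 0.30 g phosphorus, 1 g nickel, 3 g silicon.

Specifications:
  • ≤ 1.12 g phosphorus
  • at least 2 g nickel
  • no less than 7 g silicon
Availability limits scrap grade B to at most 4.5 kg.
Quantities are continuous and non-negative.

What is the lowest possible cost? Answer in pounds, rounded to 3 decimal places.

This is a linear program. Let x1 = kg of pure iron, x2 = kg of scrap grade B.
min 1.08x1 + 0.32x2 subject to:
  0.08x1 + 0.3x2 ≤ 1.12   (phosphorus)
  1x2 ≥ 2   (nickel)
  3x2 ≥ 7   (silicon)
  x2 ≤ 4.5
  x1, x2 ≥ 0.
At the optimum only scrap grade B is positive (pure iron = 0). The silicon requirement is met with equality.
Optimal quantities: scrap grade B = 2.333 kg.
Objective = 0.32·2.333 = 0.74656.

£0.747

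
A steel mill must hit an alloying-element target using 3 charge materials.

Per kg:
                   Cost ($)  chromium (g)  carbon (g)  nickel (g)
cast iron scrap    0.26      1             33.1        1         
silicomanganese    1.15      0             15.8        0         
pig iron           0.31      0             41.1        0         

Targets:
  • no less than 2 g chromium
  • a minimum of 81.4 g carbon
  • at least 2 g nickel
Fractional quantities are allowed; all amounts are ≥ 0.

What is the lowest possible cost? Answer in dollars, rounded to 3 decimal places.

$0.635

Let x1 = kg of cast iron scrap, x2 = kg of silicomanganese, x3 = kg of pig iron.
min 0.26x1 + 1.15x2 + 0.31x3 subject to:
  1x1 ≥ 2   (chromium)
  33.1x1 + 15.8x2 + 41.1x3 ≥ 81.4   (carbon)
  1x1 ≥ 2   (nickel)
  x1, x2, x3 ≥ 0.
The cheapest feasible vertex uses only cast iron scrap, pig iron; silicomanganese is not used. There the chromium, carbon, nickel constraints are tight.
Optimal quantities: cast iron scrap = 2 kg, pig iron = 0.3698 kg.
Cost = 0.26·2 + 0.31·0.3698 = 0.63464.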